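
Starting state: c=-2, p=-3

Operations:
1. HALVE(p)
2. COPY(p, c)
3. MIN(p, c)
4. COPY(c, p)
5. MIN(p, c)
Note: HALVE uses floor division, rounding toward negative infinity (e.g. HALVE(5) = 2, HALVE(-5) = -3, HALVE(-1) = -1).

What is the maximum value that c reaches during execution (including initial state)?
-2

Values of c at each step:
Initial: c = -2 ← maximum
After step 1: c = -2
After step 2: c = -2
After step 3: c = -2
After step 4: c = -2
After step 5: c = -2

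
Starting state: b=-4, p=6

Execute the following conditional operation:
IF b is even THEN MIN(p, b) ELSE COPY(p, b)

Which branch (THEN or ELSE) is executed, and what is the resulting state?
Branch: THEN, Final state: b=-4, p=-4

Evaluating condition: b is even
Condition is True, so THEN branch executes
After MIN(p, b): b=-4, p=-4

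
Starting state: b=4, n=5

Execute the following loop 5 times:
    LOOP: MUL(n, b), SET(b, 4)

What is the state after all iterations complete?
b=4, n=5120

Iteration trace:
Start: b=4, n=5
After iteration 1: b=4, n=20
After iteration 2: b=4, n=80
After iteration 3: b=4, n=320
After iteration 4: b=4, n=1280
After iteration 5: b=4, n=5120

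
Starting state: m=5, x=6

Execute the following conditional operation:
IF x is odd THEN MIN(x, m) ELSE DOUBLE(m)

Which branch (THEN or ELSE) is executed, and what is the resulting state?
Branch: ELSE, Final state: m=10, x=6

Evaluating condition: x is odd
Condition is False, so ELSE branch executes
After DOUBLE(m): m=10, x=6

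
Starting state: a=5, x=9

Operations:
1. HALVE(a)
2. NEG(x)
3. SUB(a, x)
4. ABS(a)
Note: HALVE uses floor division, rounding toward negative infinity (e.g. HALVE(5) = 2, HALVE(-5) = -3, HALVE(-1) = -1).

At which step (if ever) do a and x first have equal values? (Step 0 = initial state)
Never

a and x never become equal during execution.

Comparing values at each step:
Initial: a=5, x=9
After step 1: a=2, x=9
After step 2: a=2, x=-9
After step 3: a=11, x=-9
After step 4: a=11, x=-9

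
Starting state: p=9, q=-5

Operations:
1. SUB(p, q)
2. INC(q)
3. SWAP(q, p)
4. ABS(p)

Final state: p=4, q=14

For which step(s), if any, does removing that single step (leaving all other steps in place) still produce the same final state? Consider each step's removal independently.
None - removing any single step changes the final result

Testing removal of each single step:
Without step 1: final = p=4, q=9 (different)
Without step 2: final = p=5, q=14 (different)
Without step 3: final = p=14, q=-4 (different)
Without step 4: final = p=-4, q=14 (different)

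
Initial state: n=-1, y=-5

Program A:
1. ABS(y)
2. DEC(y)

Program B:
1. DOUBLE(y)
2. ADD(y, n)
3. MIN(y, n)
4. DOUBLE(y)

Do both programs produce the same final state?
No

Program A final state: n=-1, y=4
Program B final state: n=-1, y=-22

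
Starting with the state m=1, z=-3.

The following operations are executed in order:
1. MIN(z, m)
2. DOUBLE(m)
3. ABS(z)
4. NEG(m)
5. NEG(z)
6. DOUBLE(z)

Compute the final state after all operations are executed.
{m: -2, z: -6}

Step-by-step execution:
Initial: m=1, z=-3
After step 1 (MIN(z, m)): m=1, z=-3
After step 2 (DOUBLE(m)): m=2, z=-3
After step 3 (ABS(z)): m=2, z=3
After step 4 (NEG(m)): m=-2, z=3
After step 5 (NEG(z)): m=-2, z=-3
After step 6 (DOUBLE(z)): m=-2, z=-6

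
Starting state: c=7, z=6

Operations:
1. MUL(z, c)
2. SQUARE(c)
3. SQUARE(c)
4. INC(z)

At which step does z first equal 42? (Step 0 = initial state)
Step 1

Tracing z:
Initial: z = 6
After step 1: z = 42 ← first occurrence
After step 2: z = 42
After step 3: z = 42
After step 4: z = 43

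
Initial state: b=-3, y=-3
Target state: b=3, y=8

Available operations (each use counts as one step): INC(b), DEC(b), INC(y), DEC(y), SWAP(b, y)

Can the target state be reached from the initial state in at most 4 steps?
No

The target state cannot be reached within 4 steps.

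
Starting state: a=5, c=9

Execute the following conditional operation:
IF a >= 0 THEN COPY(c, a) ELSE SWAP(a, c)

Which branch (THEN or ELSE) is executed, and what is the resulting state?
Branch: THEN, Final state: a=5, c=5

Evaluating condition: a >= 0
a = 5
Condition is True, so THEN branch executes
After COPY(c, a): a=5, c=5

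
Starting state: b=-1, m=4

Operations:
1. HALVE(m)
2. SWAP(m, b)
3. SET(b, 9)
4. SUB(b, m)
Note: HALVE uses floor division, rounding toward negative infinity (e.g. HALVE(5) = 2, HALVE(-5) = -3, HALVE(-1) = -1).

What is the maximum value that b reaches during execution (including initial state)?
10

Values of b at each step:
Initial: b = -1
After step 1: b = -1
After step 2: b = 2
After step 3: b = 9
After step 4: b = 10 ← maximum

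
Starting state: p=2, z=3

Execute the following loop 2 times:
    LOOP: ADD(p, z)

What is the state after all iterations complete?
p=8, z=3

Iteration trace:
Start: p=2, z=3
After iteration 1: p=5, z=3
After iteration 2: p=8, z=3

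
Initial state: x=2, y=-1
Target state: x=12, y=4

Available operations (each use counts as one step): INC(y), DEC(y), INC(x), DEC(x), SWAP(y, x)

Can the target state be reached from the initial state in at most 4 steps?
No

The target state cannot be reached within 4 steps.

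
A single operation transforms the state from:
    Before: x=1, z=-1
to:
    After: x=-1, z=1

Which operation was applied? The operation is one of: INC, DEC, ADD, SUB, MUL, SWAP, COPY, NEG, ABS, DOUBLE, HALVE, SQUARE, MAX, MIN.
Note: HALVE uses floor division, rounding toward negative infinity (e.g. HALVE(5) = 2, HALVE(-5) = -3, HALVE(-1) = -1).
SWAP(z, x)

Analyzing the change:
Before: x=1, z=-1
After: x=-1, z=1
Variable z changed from -1 to 1
Variable x changed from 1 to -1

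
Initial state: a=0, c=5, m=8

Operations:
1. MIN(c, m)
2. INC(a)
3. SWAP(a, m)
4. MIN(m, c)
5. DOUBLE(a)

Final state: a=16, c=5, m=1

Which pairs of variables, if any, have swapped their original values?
None

Comparing initial and final values:
m: 8 → 1
c: 5 → 5
a: 0 → 16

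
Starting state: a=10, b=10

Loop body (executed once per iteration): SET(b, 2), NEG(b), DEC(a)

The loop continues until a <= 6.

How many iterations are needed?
4

Tracing iterations:
Initial: a=10, b=10
After iteration 1: a=9, b=-2
After iteration 2: a=8, b=-2
After iteration 3: a=7, b=-2
After iteration 4: a=6, b=-2
a <= 6 now holds, so the loop exits after 4 iterations.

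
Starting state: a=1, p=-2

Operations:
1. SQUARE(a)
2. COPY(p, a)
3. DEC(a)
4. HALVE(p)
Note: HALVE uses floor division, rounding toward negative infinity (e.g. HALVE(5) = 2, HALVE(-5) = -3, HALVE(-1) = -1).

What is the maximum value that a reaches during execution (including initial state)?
1

Values of a at each step:
Initial: a = 1 ← maximum
After step 1: a = 1
After step 2: a = 1
After step 3: a = 0
After step 4: a = 0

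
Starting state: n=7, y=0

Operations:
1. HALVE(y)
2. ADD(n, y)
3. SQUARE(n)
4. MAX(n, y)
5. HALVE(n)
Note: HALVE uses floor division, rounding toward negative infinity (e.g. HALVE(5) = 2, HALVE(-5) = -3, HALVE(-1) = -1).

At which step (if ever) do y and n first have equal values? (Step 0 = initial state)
Never

y and n never become equal during execution.

Comparing values at each step:
Initial: y=0, n=7
After step 1: y=0, n=7
After step 2: y=0, n=7
After step 3: y=0, n=49
After step 4: y=0, n=49
After step 5: y=0, n=24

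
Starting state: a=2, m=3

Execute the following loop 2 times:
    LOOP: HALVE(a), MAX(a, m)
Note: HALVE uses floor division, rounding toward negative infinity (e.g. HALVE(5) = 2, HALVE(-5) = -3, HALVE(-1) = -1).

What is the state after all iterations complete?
a=3, m=3

Iteration trace:
Start: a=2, m=3
After iteration 1: a=3, m=3
After iteration 2: a=3, m=3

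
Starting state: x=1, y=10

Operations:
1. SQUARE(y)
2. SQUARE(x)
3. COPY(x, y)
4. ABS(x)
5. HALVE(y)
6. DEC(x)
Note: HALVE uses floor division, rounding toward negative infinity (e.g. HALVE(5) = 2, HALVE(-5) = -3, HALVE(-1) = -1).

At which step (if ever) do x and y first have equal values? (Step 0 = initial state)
Step 3

x and y first become equal after step 3.

Comparing values at each step:
Initial: x=1, y=10
After step 1: x=1, y=100
After step 2: x=1, y=100
After step 3: x=100, y=100 ← equal!
After step 4: x=100, y=100 ← equal!
After step 5: x=100, y=50
After step 6: x=99, y=50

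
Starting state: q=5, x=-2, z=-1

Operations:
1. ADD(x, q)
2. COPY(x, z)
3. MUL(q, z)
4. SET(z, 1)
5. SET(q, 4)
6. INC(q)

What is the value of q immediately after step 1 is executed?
q = 5

Tracing q through execution:
Initial: q = 5
After step 1 (ADD(x, q)): q = 5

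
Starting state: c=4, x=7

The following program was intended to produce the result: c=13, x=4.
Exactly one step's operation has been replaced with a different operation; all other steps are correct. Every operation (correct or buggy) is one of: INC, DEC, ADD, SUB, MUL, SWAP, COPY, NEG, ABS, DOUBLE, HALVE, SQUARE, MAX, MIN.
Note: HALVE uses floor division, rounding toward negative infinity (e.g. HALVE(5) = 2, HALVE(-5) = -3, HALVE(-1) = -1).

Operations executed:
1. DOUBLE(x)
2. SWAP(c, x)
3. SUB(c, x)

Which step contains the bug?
Step 3

Trace with buggy code:
Initial: c=4, x=7
After step 1: c=4, x=14
After step 2: c=14, x=4
After step 3: c=10, x=4
Actual final c=10, x=4 ≠ expected c=13, x=4.
Step 3 is the only position where a single-operation replacement can produce the expected result.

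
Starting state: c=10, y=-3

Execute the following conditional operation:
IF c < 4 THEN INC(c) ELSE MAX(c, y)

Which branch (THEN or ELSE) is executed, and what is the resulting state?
Branch: ELSE, Final state: c=10, y=-3

Evaluating condition: c < 4
c = 10
Condition is False, so ELSE branch executes
After MAX(c, y): c=10, y=-3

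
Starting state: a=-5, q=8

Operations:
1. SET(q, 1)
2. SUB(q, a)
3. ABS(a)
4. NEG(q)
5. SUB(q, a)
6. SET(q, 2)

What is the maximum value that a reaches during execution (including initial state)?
5

Values of a at each step:
Initial: a = -5
After step 1: a = -5
After step 2: a = -5
After step 3: a = 5 ← maximum
After step 4: a = 5
After step 5: a = 5
After step 6: a = 5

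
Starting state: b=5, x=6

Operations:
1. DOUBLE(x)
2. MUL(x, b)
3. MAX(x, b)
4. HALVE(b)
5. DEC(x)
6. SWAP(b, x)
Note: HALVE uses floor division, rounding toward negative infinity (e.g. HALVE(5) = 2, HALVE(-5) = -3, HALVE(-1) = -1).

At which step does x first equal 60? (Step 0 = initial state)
Step 2

Tracing x:
Initial: x = 6
After step 1: x = 12
After step 2: x = 60 ← first occurrence
After step 3: x = 60
After step 4: x = 60
After step 5: x = 59
After step 6: x = 2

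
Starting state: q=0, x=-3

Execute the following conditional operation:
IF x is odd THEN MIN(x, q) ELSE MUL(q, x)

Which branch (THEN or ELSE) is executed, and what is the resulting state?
Branch: THEN, Final state: q=0, x=-3

Evaluating condition: x is odd
Condition is True, so THEN branch executes
After MIN(x, q): q=0, x=-3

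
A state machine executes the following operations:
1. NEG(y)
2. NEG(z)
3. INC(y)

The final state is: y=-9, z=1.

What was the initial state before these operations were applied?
y=10, z=-1

Working backwards:
Final state: y=-9, z=1
Before step 3 (INC(y)): y=-10, z=1
Before step 2 (NEG(z)): y=-10, z=-1
Before step 1 (NEG(y)): y=10, z=-1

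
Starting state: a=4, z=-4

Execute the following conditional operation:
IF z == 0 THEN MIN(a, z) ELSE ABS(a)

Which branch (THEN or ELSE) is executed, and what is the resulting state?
Branch: ELSE, Final state: a=4, z=-4

Evaluating condition: z == 0
z = -4
Condition is False, so ELSE branch executes
After ABS(a): a=4, z=-4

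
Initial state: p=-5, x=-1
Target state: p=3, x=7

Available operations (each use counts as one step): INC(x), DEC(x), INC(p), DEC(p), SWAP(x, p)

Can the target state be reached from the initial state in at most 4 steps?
No

The target state cannot be reached within 4 steps.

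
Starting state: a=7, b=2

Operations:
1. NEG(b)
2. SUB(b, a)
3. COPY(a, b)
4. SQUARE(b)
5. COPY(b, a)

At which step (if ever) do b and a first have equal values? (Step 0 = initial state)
Step 3

b and a first become equal after step 3.

Comparing values at each step:
Initial: b=2, a=7
After step 1: b=-2, a=7
After step 2: b=-9, a=7
After step 3: b=-9, a=-9 ← equal!
After step 4: b=81, a=-9
After step 5: b=-9, a=-9 ← equal!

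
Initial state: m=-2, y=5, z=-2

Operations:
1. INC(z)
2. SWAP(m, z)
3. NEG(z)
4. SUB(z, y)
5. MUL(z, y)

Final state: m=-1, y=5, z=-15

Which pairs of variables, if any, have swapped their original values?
None

Comparing initial and final values:
m: -2 → -1
y: 5 → 5
z: -2 → -15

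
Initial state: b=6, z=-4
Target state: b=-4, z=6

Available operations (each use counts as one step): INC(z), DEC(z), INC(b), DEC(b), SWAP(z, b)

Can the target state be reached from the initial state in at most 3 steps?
Yes

Path (1 step): SWAP(z, b)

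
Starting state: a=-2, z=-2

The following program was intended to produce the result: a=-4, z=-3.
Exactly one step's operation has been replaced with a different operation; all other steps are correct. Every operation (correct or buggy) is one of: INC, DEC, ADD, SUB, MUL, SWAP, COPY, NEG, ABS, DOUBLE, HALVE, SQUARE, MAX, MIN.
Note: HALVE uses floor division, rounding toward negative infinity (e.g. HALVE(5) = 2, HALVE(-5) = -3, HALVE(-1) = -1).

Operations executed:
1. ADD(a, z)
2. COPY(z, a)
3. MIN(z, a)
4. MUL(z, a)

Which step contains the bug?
Step 4

Trace with buggy code:
Initial: a=-2, z=-2
After step 1: a=-4, z=-2
After step 2: a=-4, z=-4
After step 3: a=-4, z=-4
After step 4: a=-4, z=16
Actual final a=-4, z=16 ≠ expected a=-4, z=-3.
Step 4 is the only position where a single-operation replacement can produce the expected result.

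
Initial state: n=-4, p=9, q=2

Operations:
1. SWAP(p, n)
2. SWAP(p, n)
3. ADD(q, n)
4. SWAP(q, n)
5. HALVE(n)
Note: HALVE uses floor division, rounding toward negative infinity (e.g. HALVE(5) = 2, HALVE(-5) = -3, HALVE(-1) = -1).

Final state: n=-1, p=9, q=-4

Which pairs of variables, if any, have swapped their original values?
None

Comparing initial and final values:
n: -4 → -1
q: 2 → -4
p: 9 → 9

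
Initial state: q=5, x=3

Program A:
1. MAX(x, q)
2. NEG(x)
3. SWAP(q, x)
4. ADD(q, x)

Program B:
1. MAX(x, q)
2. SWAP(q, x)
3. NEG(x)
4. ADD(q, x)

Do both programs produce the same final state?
No

Program A final state: q=0, x=5
Program B final state: q=0, x=-5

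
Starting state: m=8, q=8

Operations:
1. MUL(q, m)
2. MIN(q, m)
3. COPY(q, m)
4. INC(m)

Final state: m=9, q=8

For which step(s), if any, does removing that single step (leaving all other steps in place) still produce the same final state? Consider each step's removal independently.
Step(s) 1, 2, 3

Testing removal of each single step:
Without step 1: final = m=9, q=8 (same)
Without step 2: final = m=9, q=8 (same)
Without step 3: final = m=9, q=8 (same)
Without step 4: final = m=8, q=8 (different)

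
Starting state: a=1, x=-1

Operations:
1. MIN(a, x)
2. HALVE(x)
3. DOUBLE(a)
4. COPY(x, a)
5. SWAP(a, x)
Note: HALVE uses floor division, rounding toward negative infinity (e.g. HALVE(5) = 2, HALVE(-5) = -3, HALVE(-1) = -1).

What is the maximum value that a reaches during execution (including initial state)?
1

Values of a at each step:
Initial: a = 1 ← maximum
After step 1: a = -1
After step 2: a = -1
After step 3: a = -2
After step 4: a = -2
After step 5: a = -2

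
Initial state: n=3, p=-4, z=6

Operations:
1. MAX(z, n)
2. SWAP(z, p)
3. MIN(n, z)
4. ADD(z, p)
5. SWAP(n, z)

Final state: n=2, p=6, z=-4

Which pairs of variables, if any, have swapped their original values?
(p, z)

Comparing initial and final values:
p: -4 → 6
z: 6 → -4
n: 3 → 2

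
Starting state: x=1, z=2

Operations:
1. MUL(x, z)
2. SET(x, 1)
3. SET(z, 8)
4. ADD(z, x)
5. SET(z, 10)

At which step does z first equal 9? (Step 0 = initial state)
Step 4

Tracing z:
Initial: z = 2
After step 1: z = 2
After step 2: z = 2
After step 3: z = 8
After step 4: z = 9 ← first occurrence
After step 5: z = 10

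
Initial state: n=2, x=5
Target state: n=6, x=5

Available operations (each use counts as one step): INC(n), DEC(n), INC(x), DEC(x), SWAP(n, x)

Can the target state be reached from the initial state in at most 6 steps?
Yes

Path (4 steps): INC(n) → INC(n) → INC(n) → INC(n)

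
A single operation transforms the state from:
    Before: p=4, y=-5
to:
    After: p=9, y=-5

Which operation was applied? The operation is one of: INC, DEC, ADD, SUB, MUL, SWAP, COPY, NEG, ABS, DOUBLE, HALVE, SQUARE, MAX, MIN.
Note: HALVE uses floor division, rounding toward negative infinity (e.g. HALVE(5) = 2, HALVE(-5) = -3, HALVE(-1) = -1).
SUB(p, y)

Analyzing the change:
Before: p=4, y=-5
After: p=9, y=-5
Variable p changed from 4 to 9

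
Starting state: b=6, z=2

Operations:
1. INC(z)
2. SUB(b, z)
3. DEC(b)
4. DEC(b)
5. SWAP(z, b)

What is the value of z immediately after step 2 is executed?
z = 3

Tracing z through execution:
Initial: z = 2
After step 1 (INC(z)): z = 3
After step 2 (SUB(b, z)): z = 3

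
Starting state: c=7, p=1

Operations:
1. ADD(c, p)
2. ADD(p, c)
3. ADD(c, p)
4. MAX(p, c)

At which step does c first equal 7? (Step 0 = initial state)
Step 0

Tracing c:
Initial: c = 7 ← first occurrence
After step 1: c = 8
After step 2: c = 8
After step 3: c = 17
After step 4: c = 17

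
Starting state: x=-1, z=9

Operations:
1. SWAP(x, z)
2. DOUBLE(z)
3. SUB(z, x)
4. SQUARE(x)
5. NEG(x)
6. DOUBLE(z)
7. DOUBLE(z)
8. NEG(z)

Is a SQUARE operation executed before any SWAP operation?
No

First SQUARE: step 4
First SWAP: step 1
Since 4 > 1, SWAP comes first.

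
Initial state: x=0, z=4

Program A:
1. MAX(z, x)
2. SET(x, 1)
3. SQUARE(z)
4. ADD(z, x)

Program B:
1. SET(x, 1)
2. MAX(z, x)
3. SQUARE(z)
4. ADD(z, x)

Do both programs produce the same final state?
Yes

Program A final state: x=1, z=17
Program B final state: x=1, z=17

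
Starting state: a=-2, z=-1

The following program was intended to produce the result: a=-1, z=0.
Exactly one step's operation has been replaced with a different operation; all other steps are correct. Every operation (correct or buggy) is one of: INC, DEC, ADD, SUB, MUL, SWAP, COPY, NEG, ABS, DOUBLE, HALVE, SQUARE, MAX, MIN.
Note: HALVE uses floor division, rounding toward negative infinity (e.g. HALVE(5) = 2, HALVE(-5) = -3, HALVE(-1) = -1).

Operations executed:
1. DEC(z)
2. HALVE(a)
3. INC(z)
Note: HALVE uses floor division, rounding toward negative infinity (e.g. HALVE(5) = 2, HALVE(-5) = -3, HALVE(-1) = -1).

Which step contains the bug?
Step 1

Trace with buggy code:
Initial: a=-2, z=-1
After step 1: a=-2, z=-2
After step 2: a=-1, z=-2
After step 3: a=-1, z=-1
Actual final a=-1, z=-1 ≠ expected a=-1, z=0.
Step 1 is the only position where a single-operation replacement can produce the expected result.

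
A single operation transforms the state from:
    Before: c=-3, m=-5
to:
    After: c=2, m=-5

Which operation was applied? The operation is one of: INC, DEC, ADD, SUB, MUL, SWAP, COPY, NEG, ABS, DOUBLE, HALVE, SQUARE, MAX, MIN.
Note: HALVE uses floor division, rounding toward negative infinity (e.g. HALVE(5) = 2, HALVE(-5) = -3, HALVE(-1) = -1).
SUB(c, m)

Analyzing the change:
Before: c=-3, m=-5
After: c=2, m=-5
Variable c changed from -3 to 2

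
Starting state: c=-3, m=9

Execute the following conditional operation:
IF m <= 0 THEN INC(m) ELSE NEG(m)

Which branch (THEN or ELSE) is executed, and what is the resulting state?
Branch: ELSE, Final state: c=-3, m=-9

Evaluating condition: m <= 0
m = 9
Condition is False, so ELSE branch executes
After NEG(m): c=-3, m=-9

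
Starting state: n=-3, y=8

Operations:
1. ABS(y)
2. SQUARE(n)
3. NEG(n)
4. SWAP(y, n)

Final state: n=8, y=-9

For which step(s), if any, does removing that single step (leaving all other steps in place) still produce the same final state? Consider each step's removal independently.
Step(s) 1

Testing removal of each single step:
Without step 1: final = n=8, y=-9 (same)
Without step 2: final = n=8, y=3 (different)
Without step 3: final = n=8, y=9 (different)
Without step 4: final = n=-9, y=8 (different)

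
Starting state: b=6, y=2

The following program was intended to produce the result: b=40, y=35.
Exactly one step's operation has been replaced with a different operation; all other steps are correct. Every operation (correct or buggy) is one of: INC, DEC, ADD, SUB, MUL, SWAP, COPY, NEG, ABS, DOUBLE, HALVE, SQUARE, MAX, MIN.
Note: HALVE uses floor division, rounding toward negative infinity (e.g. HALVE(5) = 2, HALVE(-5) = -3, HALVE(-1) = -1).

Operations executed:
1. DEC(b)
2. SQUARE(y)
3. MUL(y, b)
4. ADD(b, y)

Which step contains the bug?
Step 2

Trace with buggy code:
Initial: b=6, y=2
After step 1: b=5, y=2
After step 2: b=5, y=4
After step 3: b=5, y=20
After step 4: b=25, y=20
Actual final b=25, y=20 ≠ expected b=40, y=35.
Step 2 is the only position where a single-operation replacement can produce the expected result.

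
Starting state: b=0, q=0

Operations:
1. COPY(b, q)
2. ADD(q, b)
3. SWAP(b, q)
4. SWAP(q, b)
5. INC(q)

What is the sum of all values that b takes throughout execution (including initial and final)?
0

Values of b at each step:
Initial: b = 0
After step 1: b = 0
After step 2: b = 0
After step 3: b = 0
After step 4: b = 0
After step 5: b = 0
Sum = 0 + 0 + 0 + 0 + 0 + 0 = 0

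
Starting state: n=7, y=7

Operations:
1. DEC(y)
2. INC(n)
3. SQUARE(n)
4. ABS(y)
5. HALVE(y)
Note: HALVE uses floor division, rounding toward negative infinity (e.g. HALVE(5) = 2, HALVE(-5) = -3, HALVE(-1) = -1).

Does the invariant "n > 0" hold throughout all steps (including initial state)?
Yes

The invariant holds at every step.

State at each step:
Initial: n=7, y=7
After step 1: n=7, y=6
After step 2: n=8, y=6
After step 3: n=64, y=6
After step 4: n=64, y=6
After step 5: n=64, y=3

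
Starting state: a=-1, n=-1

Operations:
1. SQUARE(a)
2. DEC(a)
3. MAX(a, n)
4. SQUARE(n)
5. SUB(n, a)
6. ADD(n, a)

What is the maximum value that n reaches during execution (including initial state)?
1

Values of n at each step:
Initial: n = -1
After step 1: n = -1
After step 2: n = -1
After step 3: n = -1
After step 4: n = 1 ← maximum
After step 5: n = 1
After step 6: n = 1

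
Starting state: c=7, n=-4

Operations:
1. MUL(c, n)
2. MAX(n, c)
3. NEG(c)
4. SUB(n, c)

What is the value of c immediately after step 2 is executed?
c = -28

Tracing c through execution:
Initial: c = 7
After step 1 (MUL(c, n)): c = -28
After step 2 (MAX(n, c)): c = -28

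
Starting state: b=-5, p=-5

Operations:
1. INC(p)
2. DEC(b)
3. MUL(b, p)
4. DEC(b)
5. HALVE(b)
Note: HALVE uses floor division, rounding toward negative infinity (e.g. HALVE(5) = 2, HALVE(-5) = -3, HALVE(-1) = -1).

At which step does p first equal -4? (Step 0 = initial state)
Step 1

Tracing p:
Initial: p = -5
After step 1: p = -4 ← first occurrence
After step 2: p = -4
After step 3: p = -4
After step 4: p = -4
After step 5: p = -4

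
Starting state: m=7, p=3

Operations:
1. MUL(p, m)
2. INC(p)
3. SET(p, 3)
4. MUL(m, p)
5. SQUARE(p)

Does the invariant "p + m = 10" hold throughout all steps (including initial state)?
No, violated after step 1

The invariant is violated after step 1.

State at each step:
Initial: m=7, p=3
After step 1: m=7, p=21
After step 2: m=7, p=22
After step 3: m=7, p=3
After step 4: m=21, p=3
After step 5: m=21, p=9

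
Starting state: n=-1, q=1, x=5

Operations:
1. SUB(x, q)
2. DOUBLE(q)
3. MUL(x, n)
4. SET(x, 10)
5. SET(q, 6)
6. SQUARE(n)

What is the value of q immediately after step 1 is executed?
q = 1

Tracing q through execution:
Initial: q = 1
After step 1 (SUB(x, q)): q = 1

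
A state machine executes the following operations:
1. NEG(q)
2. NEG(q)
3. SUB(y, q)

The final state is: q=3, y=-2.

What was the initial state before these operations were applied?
q=3, y=1

Working backwards:
Final state: q=3, y=-2
Before step 3 (SUB(y, q)): q=3, y=1
Before step 2 (NEG(q)): q=-3, y=1
Before step 1 (NEG(q)): q=3, y=1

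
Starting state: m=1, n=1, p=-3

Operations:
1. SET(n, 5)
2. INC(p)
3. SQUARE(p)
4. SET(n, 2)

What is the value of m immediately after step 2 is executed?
m = 1

Tracing m through execution:
Initial: m = 1
After step 1 (SET(n, 5)): m = 1
After step 2 (INC(p)): m = 1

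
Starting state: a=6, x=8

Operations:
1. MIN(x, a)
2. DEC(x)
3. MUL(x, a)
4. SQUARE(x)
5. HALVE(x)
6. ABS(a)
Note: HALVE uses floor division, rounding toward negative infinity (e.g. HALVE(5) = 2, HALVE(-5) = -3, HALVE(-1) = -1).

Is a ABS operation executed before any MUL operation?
No

First ABS: step 6
First MUL: step 3
Since 6 > 3, MUL comes first.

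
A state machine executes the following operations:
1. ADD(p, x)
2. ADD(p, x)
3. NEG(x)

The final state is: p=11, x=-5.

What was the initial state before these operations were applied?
p=1, x=5

Working backwards:
Final state: p=11, x=-5
Before step 3 (NEG(x)): p=11, x=5
Before step 2 (ADD(p, x)): p=6, x=5
Before step 1 (ADD(p, x)): p=1, x=5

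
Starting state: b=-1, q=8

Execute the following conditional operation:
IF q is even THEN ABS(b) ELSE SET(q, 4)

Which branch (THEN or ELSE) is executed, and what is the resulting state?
Branch: THEN, Final state: b=1, q=8

Evaluating condition: q is even
Condition is True, so THEN branch executes
After ABS(b): b=1, q=8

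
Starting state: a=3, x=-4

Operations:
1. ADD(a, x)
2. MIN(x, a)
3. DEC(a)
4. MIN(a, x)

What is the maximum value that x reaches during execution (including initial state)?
-4

Values of x at each step:
Initial: x = -4 ← maximum
After step 1: x = -4
After step 2: x = -4
After step 3: x = -4
After step 4: x = -4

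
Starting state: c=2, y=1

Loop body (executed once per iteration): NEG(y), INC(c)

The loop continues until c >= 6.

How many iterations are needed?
4

Tracing iterations:
Initial: c=2, y=1
After iteration 1: c=3, y=-1
After iteration 2: c=4, y=1
After iteration 3: c=5, y=-1
After iteration 4: c=6, y=1
c >= 6 now holds, so the loop exits after 4 iterations.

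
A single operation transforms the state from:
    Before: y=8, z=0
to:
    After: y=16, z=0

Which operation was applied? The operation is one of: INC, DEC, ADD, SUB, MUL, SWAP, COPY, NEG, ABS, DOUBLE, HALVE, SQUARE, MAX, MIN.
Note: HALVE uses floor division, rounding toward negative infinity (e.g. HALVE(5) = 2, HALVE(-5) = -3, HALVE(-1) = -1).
DOUBLE(y)

Analyzing the change:
Before: y=8, z=0
After: y=16, z=0
Variable y changed from 8 to 16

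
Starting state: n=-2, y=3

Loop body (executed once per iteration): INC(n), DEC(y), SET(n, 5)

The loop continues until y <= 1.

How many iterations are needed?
2

Tracing iterations:
Initial: n=-2, y=3
After iteration 1: n=5, y=2
After iteration 2: n=5, y=1
y <= 1 now holds, so the loop exits after 2 iterations.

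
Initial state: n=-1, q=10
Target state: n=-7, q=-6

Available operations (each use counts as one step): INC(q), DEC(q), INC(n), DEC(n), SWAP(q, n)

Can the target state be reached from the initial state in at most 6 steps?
No

The target state cannot be reached within 6 steps.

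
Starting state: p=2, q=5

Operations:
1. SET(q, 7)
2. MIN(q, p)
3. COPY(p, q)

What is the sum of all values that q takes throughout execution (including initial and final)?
16

Values of q at each step:
Initial: q = 5
After step 1: q = 7
After step 2: q = 2
After step 3: q = 2
Sum = 5 + 7 + 2 + 2 = 16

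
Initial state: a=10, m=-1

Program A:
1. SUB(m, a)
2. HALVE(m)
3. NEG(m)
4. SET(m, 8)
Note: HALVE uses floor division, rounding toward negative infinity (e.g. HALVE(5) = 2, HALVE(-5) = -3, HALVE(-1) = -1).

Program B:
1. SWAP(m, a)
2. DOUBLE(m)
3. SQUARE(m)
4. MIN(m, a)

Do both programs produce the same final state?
No

Program A final state: a=10, m=8
Program B final state: a=-1, m=-1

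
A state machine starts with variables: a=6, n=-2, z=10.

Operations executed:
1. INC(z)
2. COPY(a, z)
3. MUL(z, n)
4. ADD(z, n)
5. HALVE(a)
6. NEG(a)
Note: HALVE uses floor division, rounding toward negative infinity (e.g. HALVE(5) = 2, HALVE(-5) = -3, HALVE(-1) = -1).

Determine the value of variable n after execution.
n = -2

Tracing execution:
Step 1: INC(z) → n = -2
Step 2: COPY(a, z) → n = -2
Step 3: MUL(z, n) → n = -2
Step 4: ADD(z, n) → n = -2
Step 5: HALVE(a) → n = -2
Step 6: NEG(a) → n = -2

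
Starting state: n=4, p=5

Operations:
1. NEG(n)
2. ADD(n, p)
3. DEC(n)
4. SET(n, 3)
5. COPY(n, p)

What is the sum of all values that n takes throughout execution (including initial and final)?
9

Values of n at each step:
Initial: n = 4
After step 1: n = -4
After step 2: n = 1
After step 3: n = 0
After step 4: n = 3
After step 5: n = 5
Sum = 4 + -4 + 1 + 0 + 3 + 5 = 9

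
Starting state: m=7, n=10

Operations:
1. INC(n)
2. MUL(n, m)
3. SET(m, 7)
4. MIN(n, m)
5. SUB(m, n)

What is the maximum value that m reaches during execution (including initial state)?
7

Values of m at each step:
Initial: m = 7 ← maximum
After step 1: m = 7
After step 2: m = 7
After step 3: m = 7
After step 4: m = 7
After step 5: m = 0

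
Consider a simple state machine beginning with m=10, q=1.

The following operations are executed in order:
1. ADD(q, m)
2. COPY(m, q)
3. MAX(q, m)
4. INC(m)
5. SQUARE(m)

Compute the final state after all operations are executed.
{m: 144, q: 11}

Step-by-step execution:
Initial: m=10, q=1
After step 1 (ADD(q, m)): m=10, q=11
After step 2 (COPY(m, q)): m=11, q=11
After step 3 (MAX(q, m)): m=11, q=11
After step 4 (INC(m)): m=12, q=11
After step 5 (SQUARE(m)): m=144, q=11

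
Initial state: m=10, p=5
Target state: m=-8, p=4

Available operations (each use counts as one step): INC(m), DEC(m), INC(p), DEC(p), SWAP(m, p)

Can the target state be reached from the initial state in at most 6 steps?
No

The target state cannot be reached within 6 steps.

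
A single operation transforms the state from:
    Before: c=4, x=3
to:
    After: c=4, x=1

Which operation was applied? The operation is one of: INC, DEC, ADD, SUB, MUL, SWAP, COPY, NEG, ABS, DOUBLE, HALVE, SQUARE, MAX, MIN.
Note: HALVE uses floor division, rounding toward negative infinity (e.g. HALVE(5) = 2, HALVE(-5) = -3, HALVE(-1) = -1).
HALVE(x)

Analyzing the change:
Before: c=4, x=3
After: c=4, x=1
Variable x changed from 3 to 1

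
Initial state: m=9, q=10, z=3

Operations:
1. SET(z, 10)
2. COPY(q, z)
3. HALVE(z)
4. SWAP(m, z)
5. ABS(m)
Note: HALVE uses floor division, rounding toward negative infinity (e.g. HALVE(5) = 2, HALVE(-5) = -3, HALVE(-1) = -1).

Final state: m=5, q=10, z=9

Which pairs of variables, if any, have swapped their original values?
None

Comparing initial and final values:
q: 10 → 10
m: 9 → 5
z: 3 → 9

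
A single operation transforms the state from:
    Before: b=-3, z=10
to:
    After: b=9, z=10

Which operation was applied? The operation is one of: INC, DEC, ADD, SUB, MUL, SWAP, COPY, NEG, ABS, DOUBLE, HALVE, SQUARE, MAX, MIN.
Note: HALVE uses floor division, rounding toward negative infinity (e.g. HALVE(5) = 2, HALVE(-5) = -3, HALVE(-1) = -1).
SQUARE(b)

Analyzing the change:
Before: b=-3, z=10
After: b=9, z=10
Variable b changed from -3 to 9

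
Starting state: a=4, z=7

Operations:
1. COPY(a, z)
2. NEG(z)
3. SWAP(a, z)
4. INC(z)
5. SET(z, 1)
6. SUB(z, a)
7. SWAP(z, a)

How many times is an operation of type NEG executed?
1

Counting NEG operations:
Step 2: NEG(z) ← NEG
Total: 1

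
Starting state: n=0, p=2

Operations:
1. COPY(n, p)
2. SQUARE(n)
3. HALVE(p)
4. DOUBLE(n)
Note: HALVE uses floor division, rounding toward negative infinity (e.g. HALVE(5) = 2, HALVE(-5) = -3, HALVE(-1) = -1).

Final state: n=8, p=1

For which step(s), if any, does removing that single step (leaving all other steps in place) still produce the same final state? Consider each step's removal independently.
None - removing any single step changes the final result

Testing removal of each single step:
Without step 1: final = n=0, p=1 (different)
Without step 2: final = n=4, p=1 (different)
Without step 3: final = n=8, p=2 (different)
Without step 4: final = n=4, p=1 (different)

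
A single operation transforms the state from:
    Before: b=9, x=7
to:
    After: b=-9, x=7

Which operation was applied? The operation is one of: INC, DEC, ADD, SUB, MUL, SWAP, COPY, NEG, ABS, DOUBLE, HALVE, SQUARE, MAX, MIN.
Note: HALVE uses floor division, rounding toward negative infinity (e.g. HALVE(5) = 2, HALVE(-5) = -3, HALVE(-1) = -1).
NEG(b)

Analyzing the change:
Before: b=9, x=7
After: b=-9, x=7
Variable b changed from 9 to -9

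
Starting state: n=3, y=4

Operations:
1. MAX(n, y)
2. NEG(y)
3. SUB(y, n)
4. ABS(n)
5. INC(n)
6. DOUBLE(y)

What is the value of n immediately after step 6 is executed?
n = 5

Tracing n through execution:
Initial: n = 3
After step 1 (MAX(n, y)): n = 4
After step 2 (NEG(y)): n = 4
After step 3 (SUB(y, n)): n = 4
After step 4 (ABS(n)): n = 4
After step 5 (INC(n)): n = 5
After step 6 (DOUBLE(y)): n = 5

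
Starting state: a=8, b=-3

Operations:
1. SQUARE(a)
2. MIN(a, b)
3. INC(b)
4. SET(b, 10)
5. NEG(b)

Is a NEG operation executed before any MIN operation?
No

First NEG: step 5
First MIN: step 2
Since 5 > 2, MIN comes first.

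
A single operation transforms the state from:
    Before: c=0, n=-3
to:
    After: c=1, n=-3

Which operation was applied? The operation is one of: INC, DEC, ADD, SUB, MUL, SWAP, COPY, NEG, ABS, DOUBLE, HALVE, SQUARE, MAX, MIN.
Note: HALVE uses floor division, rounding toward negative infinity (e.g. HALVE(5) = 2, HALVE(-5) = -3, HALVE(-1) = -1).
INC(c)

Analyzing the change:
Before: c=0, n=-3
After: c=1, n=-3
Variable c changed from 0 to 1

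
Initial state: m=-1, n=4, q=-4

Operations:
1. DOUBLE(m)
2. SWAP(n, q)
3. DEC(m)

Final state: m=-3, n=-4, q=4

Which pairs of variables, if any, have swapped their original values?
(q, n)

Comparing initial and final values:
m: -1 → -3
q: -4 → 4
n: 4 → -4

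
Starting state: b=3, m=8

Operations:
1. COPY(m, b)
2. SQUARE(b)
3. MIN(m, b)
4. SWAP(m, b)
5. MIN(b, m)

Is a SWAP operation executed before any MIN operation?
No

First SWAP: step 4
First MIN: step 3
Since 4 > 3, MIN comes first.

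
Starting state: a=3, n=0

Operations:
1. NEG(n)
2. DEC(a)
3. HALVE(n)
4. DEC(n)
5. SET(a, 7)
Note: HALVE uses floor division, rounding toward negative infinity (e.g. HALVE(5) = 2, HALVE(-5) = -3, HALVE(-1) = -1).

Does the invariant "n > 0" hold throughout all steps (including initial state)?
No, violated at the initial state

The invariant is violated at the initial state (step 0).

State at each step:
Initial: a=3, n=0
After step 1: a=3, n=0
After step 2: a=2, n=0
After step 3: a=2, n=0
After step 4: a=2, n=-1
After step 5: a=7, n=-1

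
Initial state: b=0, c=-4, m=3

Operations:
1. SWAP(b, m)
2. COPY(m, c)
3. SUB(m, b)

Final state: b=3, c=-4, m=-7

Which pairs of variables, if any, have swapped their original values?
None

Comparing initial and final values:
b: 0 → 3
m: 3 → -7
c: -4 → -4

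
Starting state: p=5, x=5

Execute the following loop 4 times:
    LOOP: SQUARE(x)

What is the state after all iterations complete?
p=5, x=152587890625

Iteration trace:
Start: p=5, x=5
After iteration 1: p=5, x=25
After iteration 2: p=5, x=625
After iteration 3: p=5, x=390625
After iteration 4: p=5, x=152587890625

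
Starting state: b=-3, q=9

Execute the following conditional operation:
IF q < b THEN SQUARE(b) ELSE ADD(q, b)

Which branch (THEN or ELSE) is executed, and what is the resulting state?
Branch: ELSE, Final state: b=-3, q=6

Evaluating condition: q < b
q = 9, b = -3
Condition is False, so ELSE branch executes
After ADD(q, b): b=-3, q=6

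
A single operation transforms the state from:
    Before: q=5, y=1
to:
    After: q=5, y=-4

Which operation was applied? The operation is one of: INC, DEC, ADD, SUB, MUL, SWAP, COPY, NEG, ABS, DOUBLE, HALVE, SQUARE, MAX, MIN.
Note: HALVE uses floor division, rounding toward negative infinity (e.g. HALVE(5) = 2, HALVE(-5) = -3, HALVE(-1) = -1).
SUB(y, q)

Analyzing the change:
Before: q=5, y=1
After: q=5, y=-4
Variable y changed from 1 to -4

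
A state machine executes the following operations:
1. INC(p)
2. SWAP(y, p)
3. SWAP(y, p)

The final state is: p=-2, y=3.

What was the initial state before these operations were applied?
p=-3, y=3

Working backwards:
Final state: p=-2, y=3
Before step 3 (SWAP(y, p)): p=3, y=-2
Before step 2 (SWAP(y, p)): p=-2, y=3
Before step 1 (INC(p)): p=-3, y=3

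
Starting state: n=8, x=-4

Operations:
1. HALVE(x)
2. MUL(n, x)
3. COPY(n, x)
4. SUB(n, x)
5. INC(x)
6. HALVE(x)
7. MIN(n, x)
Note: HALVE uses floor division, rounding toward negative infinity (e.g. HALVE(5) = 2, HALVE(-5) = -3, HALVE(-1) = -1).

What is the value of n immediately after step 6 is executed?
n = 0

Tracing n through execution:
Initial: n = 8
After step 1 (HALVE(x)): n = 8
After step 2 (MUL(n, x)): n = -16
After step 3 (COPY(n, x)): n = -2
After step 4 (SUB(n, x)): n = 0
After step 5 (INC(x)): n = 0
After step 6 (HALVE(x)): n = 0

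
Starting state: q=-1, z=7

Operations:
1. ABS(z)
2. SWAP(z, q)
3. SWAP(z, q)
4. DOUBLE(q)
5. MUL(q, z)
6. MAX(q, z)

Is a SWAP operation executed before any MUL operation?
Yes

First SWAP: step 2
First MUL: step 5
Since 2 < 5, SWAP comes first.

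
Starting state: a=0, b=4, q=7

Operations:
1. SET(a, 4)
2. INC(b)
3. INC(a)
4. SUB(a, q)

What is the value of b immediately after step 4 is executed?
b = 5

Tracing b through execution:
Initial: b = 4
After step 1 (SET(a, 4)): b = 4
After step 2 (INC(b)): b = 5
After step 3 (INC(a)): b = 5
After step 4 (SUB(a, q)): b = 5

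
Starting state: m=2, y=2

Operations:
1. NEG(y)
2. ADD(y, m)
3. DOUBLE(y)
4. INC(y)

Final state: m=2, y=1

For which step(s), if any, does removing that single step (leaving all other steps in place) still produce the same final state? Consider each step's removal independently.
Step(s) 3

Testing removal of each single step:
Without step 1: final = m=2, y=9 (different)
Without step 2: final = m=2, y=-3 (different)
Without step 3: final = m=2, y=1 (same)
Without step 4: final = m=2, y=0 (different)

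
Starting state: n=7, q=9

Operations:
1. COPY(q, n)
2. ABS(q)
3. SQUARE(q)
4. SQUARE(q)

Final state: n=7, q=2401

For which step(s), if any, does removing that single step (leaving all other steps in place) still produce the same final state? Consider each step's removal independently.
Step(s) 2

Testing removal of each single step:
Without step 1: final = n=7, q=6561 (different)
Without step 2: final = n=7, q=2401 (same)
Without step 3: final = n=7, q=49 (different)
Without step 4: final = n=7, q=49 (different)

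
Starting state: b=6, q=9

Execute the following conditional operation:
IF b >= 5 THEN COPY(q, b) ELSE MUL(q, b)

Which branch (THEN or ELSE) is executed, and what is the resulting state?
Branch: THEN, Final state: b=6, q=6

Evaluating condition: b >= 5
b = 6
Condition is True, so THEN branch executes
After COPY(q, b): b=6, q=6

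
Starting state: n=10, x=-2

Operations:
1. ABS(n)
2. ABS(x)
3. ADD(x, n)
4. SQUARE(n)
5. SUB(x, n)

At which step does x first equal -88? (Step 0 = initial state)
Step 5

Tracing x:
Initial: x = -2
After step 1: x = -2
After step 2: x = 2
After step 3: x = 12
After step 4: x = 12
After step 5: x = -88 ← first occurrence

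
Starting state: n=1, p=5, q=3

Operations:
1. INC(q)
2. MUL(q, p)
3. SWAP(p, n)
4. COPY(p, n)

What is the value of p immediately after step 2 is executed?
p = 5

Tracing p through execution:
Initial: p = 5
After step 1 (INC(q)): p = 5
After step 2 (MUL(q, p)): p = 5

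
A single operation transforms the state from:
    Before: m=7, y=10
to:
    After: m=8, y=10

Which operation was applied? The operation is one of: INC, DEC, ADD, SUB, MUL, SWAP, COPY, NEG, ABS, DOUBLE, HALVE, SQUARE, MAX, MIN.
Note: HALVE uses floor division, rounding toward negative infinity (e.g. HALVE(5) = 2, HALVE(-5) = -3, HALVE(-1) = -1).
INC(m)

Analyzing the change:
Before: m=7, y=10
After: m=8, y=10
Variable m changed from 7 to 8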